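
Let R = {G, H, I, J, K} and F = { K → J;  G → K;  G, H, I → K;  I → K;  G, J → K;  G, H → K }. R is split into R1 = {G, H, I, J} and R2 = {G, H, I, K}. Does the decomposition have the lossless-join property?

Yes

Common attributes: R1 ∩ R2 = {G, H, I}.
Closure of {G, H, I}: G → K applies, adding K; K → J applies, adding J. So (G, H, I)⁺ = {G, H, I, J, K}.
This closure contains every attribute of R1, so R1 ∩ R2 → R1. The join is lossless.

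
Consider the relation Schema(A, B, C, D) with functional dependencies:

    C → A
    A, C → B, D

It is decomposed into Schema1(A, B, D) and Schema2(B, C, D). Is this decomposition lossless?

No

Common attributes: Schema1 ∩ Schema2 = {B, D}.
No dependency enlarges {B, D}, so (B, D)⁺ = {B, D}.
The closure contains neither all of Schema1 = {A, B, D} nor all of Schema2 = {B, C, D}, so the common attributes are not a superkey of either fragment. The join is lossy.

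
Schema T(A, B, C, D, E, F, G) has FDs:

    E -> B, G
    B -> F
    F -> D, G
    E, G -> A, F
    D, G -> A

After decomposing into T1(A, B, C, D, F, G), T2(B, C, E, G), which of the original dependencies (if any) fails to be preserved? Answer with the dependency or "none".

E → B, G lies within T2.
B → F lies within T1.
F → D, G lies within T1.
E, G → A, F: restricted closure across fragments reaches A, F.
D, G → A lies within T1.
Every dependency is enforceable on the fragments, so the decomposition is dependency-preserving.

none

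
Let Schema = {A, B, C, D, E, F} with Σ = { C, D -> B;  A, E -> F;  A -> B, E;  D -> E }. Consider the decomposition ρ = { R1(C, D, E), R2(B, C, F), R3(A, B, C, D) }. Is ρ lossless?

No

Chase test. Columns are A, B, C, D, E, F; row i has aⱼ where attribute j ∈ Ri, else bᵢⱼ.
Initial tableau (one row per fragment):
  row 1: b11 b12 a3 a4 a5 b16
  row 2: b21 a2 a3 b24 b25 a6
  row 3: a1 a2 a3 a4 b35 b36
Rows 1 and 3 agree on C, D; apply C, D→B and equate their B entries.
Rows 1 and 3 agree on D; apply D→E and equate their E entries.
No row becomes fully distinguished — the join is lossy.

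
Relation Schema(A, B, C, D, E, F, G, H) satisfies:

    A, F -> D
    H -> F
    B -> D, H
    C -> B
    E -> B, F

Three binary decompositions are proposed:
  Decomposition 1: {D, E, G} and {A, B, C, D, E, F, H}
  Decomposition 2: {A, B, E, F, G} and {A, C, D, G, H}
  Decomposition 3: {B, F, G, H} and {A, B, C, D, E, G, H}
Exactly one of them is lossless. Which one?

Decomposition 3

Decomposition 1: common = {D, E}, closure = {B, D, E, F, H} → lossy.
Decomposition 2: common = {A, G}, closure = {A, G} → lossy.
Decomposition 3: common = {B, G, H}, closure = {B, D, F, G, H} → lossless.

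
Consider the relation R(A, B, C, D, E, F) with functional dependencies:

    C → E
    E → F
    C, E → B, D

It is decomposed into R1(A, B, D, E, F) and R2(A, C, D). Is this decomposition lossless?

No

Common attributes: R1 ∩ R2 = {A, D}.
No dependency enlarges {A, D}, so (A, D)⁺ = {A, D}.
The closure contains neither all of R1 = {A, B, D, E, F} nor all of R2 = {A, C, D}, so the common attributes are not a superkey of either fragment. The join is lossy.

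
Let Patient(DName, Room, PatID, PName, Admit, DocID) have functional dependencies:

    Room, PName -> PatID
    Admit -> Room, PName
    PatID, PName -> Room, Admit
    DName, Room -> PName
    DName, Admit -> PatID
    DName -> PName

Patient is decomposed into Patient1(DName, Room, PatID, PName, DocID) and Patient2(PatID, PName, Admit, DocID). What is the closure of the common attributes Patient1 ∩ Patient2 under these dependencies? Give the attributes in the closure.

Room, PatID, PName, Admit, DocID

Patient1 ∩ Patient2 = {PatID, PName, DocID}.
PatID, PName → Room, Admit applies, adding Room, Admit
Closure: {Room, PatID, PName, Admit, DocID}.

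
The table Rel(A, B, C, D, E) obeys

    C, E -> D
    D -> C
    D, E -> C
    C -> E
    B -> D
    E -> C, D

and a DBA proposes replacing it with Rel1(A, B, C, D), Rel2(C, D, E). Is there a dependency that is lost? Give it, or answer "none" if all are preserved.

C, E → D lies within Rel2.
D → C lies within Rel1.
D, E → C lies within Rel2.
C → E lies within Rel2.
B → D lies within Rel1.
E → C, D lies within Rel2.
Every dependency is enforceable on the fragments, so the decomposition is dependency-preserving.

none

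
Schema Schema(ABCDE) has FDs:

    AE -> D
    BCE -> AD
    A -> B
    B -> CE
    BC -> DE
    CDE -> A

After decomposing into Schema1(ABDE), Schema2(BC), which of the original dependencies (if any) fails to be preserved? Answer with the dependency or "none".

Check CDE → A: no single fragment contains all of {ACDE}, and the restricted closure of {CDE} across the fragments never reaches {A}.
AE → D is preserved.
BCE → AD is preserved.
A → B is preserved.
B → CE is preserved.
BC → DE is preserved.

CDE -> A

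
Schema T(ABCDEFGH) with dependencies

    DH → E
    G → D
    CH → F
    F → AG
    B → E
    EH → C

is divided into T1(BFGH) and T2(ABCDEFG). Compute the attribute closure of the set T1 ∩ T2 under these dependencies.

T1 ∩ T2 = {BFG}.
G → D applies, adding D
F → AG applies, adding A
B → E applies, adding E
Closure: {ABDEFG}.

ABDEFG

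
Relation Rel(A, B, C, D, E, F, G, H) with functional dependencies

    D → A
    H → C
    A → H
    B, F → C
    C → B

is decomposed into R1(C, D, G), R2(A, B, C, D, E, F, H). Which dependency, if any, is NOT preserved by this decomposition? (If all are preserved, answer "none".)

D → A lies within R2.
H → C lies within R2.
A → H lies within R2.
B, F → C lies within R2.
C → B lies within R2.
Every dependency is enforceable on the fragments, so the decomposition is dependency-preserving.

none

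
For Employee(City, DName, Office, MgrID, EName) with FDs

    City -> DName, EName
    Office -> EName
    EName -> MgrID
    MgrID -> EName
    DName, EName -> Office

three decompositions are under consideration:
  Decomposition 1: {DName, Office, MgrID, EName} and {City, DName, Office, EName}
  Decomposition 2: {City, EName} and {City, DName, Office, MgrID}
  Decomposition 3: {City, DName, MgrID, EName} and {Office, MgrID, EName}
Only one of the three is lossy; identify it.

Decomposition 3

Decomposition 1: common = {DName, Office, EName}, closure = {DName, Office, MgrID, EName} → lossless.
Decomposition 2: common = {City}, closure = {City, DName, Office, MgrID, EName} → lossless.
Decomposition 3: common = {MgrID, EName}, closure = {MgrID, EName} → lossy.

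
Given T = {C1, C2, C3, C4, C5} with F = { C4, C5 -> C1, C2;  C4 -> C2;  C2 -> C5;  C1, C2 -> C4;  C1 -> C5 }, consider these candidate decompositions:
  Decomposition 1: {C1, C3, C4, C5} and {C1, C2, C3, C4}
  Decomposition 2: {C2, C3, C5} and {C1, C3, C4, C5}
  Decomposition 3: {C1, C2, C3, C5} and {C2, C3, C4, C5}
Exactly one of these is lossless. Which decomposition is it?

Decomposition 1: common = {C1, C3, C4}, closure = {C1, C2, C3, C4, C5} → lossless.
Decomposition 2: common = {C3, C5}, closure = {C3, C5} → lossy.
Decomposition 3: common = {C2, C3, C5}, closure = {C2, C3, C5} → lossy.

Decomposition 1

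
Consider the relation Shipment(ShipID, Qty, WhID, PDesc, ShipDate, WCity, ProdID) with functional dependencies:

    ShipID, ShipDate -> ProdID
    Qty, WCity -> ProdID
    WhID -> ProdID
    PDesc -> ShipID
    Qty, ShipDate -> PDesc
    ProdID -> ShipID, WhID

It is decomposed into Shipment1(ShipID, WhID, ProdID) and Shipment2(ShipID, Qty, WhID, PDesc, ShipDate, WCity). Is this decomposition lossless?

Common attributes: Shipment1 ∩ Shipment2 = {ShipID, WhID}.
Closure of {ShipID, WhID}: WhID → ProdID applies, adding ProdID. So (ShipID, WhID)⁺ = {ShipID, WhID, ProdID}.
This closure contains every attribute of Shipment1, so Shipment1 ∩ Shipment2 → Shipment1. The join is lossless.

Yes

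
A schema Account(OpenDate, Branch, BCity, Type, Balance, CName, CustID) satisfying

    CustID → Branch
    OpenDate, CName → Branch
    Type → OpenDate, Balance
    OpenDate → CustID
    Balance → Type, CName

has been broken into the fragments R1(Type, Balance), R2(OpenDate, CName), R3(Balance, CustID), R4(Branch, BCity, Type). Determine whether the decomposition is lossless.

No

Chase test. Columns are OpenDate, Branch, BCity, Type, Balance, CName, CustID; row i has aⱼ where attribute j ∈ Ri, else bᵢⱼ.
Initial tableau (one row per fragment):
  row 1: b11 b12 b13 a4 a5 b16 b17
  row 2: a1 b22 b23 b24 b25 a6 b27
  row 3: b31 b32 b33 b34 a5 b36 a7
  row 4: b41 a2 a3 a4 b45 b46 b47
Rows 1 and 4 agree on Type; apply Type→OpenDate, Balance and equate their OpenDate, Balance entries.
Rows 1 and 4 agree on OpenDate; apply OpenDate→CustID and equate their CustID entries.
Rows 1 and 3 agree on Balance; apply Balance→Type, CName and equate their Type, CName entries.
Rows 1 and 4 agree on Balance; apply Balance→Type, CName and equate their Type, CName entries.
Rows 1 and 4 agree on CustID; apply CustID→Branch and equate their Branch entries.
Rows 1 and 3 agree on Type; apply Type→OpenDate, Balance and equate their OpenDate, Balance entries.
Rows 1 and 3 agree on OpenDate; apply OpenDate→CustID and equate their CustID entries.
Rows 1 and 3 agree on CustID; apply CustID→Branch and equate their Branch entries.
No row becomes fully distinguished — the join is lossy.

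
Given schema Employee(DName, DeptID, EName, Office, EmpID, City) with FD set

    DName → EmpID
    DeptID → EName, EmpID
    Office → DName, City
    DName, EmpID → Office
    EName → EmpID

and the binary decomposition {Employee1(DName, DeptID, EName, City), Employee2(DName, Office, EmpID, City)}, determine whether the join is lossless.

Common attributes: Employee1 ∩ Employee2 = {DName, City}.
Closure of {DName, City}: DName → EmpID applies, adding EmpID; DName, EmpID → Office applies, adding Office. So (DName, City)⁺ = {DName, Office, EmpID, City}.
This closure contains every attribute of Employee2, so Employee1 ∩ Employee2 → Employee2. The join is lossless.

Yes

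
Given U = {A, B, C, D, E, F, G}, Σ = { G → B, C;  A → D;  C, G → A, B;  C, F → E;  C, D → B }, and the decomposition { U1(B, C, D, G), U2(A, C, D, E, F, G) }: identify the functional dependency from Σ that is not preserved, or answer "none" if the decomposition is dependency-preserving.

none

G → B, C lies within U1.
A → D lies within U2.
C, G → A, B: restricted closure across fragments reaches A, B.
C, F → E lies within U2.
C, D → B lies within U1.
Every dependency is enforceable on the fragments, so the decomposition is dependency-preserving.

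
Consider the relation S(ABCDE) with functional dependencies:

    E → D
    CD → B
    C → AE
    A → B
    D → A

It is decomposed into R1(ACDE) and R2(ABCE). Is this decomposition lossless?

Common attributes: R1 ∩ R2 = {ACE}.
Closure of {ACE}: E → D applies, adding D; CD → B applies, adding B. So (ACE)⁺ = {ABCDE}.
This closure contains every attribute of R1, so R1 ∩ R2 → R1. The join is lossless.

Yes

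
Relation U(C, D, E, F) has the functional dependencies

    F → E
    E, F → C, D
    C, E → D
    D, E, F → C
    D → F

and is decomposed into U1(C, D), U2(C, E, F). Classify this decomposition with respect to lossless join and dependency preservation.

lossy and not dependency-preserving

Lossless test: (C)⁺ = {C}, which is a superkey of neither fragment — lossy.
Dependency preservation: the restricted closure of {E, F} across the fragments never reaches {C, D}, so E, F → C, D cannot be enforced without a join — not preserved.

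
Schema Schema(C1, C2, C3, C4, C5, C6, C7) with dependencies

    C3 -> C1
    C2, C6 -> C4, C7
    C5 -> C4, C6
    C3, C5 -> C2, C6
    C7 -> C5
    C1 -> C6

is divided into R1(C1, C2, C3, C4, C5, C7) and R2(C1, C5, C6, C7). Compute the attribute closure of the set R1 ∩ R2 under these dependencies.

C1, C4, C5, C6, C7

R1 ∩ R2 = {C1, C5, C7}.
C5 → C4, C6 applies, adding C4, C6
Closure: {C1, C4, C5, C6, C7}.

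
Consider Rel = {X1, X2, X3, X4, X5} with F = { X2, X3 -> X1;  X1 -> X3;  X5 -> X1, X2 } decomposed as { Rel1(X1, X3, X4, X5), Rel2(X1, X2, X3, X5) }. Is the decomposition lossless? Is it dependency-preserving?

lossless and dependency-preserving

Lossless test: (X1, X3, X5)⁺ = {X1, X2, X3, X5}, which contains all of one fragment — lossless.
Dependency preservation: every FD's attributes lie within a single fragment, so each can be enforced locally — preserved.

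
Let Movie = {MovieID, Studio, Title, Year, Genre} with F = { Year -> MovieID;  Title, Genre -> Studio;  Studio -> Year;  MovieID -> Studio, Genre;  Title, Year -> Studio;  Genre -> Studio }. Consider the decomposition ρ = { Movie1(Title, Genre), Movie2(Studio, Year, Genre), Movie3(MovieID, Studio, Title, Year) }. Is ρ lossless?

Chase test. Columns are MovieID, Studio, Title, Year, Genre; row i has aⱼ where attribute j ∈ Moviei, else bᵢⱼ.
Initial tableau (one row per fragment):
  row 1: b11 b12 a3 b14 a5
  row 2: b21 a2 b23 a4 a5
  row 3: a1 a2 a3 a4 b35
Rows 2 and 3 agree on Year; apply Year→MovieID and equate their MovieID entries.
Rows 2 and 3 agree on MovieID; apply MovieID→Studio, Genre and equate their Studio, Genre entries.
Rows 1 and 2 agree on Genre; apply Genre→Studio and equate their Studio entries.
Rows 1 and 2 agree on Studio; apply Studio→Year and equate their Year entries.
Rows 1 and 2 agree on Year; apply Year→MovieID and equate their MovieID entries.
Row 1 is now all distinguished symbols — the join is lossless.

Yes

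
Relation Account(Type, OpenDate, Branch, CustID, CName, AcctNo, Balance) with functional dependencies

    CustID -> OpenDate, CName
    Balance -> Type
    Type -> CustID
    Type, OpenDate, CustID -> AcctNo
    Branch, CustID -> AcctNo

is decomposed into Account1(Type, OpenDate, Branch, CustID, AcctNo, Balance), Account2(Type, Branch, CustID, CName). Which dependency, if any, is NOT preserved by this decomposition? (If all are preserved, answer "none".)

none

CustID → OpenDate, CName: restricted closure across fragments reaches OpenDate, CName.
Balance → Type lies within Account1.
Type → CustID lies within Account1.
Type, OpenDate, CustID → AcctNo lies within Account1.
Branch, CustID → AcctNo lies within Account1.
Every dependency is enforceable on the fragments, so the decomposition is dependency-preserving.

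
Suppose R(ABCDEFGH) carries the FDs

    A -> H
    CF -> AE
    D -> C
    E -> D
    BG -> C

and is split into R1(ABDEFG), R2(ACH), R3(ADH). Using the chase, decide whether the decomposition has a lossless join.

Chase test. Columns are ABCDEFGH; row i has aⱼ where attribute j ∈ Ri, else bᵢⱼ.
Initial tableau (one row per fragment):
  row 1: a1 a2 b13 a4 a5 a6 a7 b18
  row 2: a1 b22 a3 b24 b25 b26 b27 a8
  row 3: a1 b32 b33 a4 b35 b36 b37 a8
Rows 1 and 2 agree on A; apply A→H and equate their H entries.
Rows 1 and 3 agree on D; apply D→C and equate their C entries.
No row becomes fully distinguished — the join is lossy.

No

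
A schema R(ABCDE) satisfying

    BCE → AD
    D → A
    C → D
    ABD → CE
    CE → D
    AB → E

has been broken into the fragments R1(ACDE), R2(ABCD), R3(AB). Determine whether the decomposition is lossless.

Chase test. Columns are ABCDE; row i has aⱼ where attribute j ∈ Ri, else bᵢⱼ.
Initial tableau (one row per fragment):
  row 1: a1 b12 a3 a4 a5
  row 2: a1 a2 a3 a4 b25
  row 3: a1 a2 b33 b34 b35
Rows 2 and 3 agree on AB; apply AB→E and equate their E entries.
No row becomes fully distinguished — the join is lossy.

No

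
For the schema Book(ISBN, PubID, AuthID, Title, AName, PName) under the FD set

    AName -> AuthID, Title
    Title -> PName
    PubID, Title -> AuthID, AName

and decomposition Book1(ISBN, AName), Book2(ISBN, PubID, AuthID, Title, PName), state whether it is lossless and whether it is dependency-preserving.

Lossless test: (ISBN)⁺ = {ISBN}, which is a superkey of neither fragment — lossy.
Dependency preservation: the restricted closure of {AName} across the fragments never reaches {AuthID, Title}, so AName → AuthID, Title cannot be enforced without a join — not preserved.

lossy and not dependency-preserving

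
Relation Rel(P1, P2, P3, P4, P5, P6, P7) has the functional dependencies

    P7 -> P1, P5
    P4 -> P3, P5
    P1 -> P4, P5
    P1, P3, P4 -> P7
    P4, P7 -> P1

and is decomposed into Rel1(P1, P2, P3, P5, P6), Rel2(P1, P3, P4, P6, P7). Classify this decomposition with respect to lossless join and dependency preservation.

Lossless test: (P1, P3, P6)⁺ = {P1, P3, P4, P5, P6, P7}, which contains all of one fragment — lossless.
Dependency preservation: the restricted closure of {P4} across the fragments never reaches {P3, P5}, so P4 → P3, P5 cannot be enforced without a join — not preserved.

lossless but not dependency-preserving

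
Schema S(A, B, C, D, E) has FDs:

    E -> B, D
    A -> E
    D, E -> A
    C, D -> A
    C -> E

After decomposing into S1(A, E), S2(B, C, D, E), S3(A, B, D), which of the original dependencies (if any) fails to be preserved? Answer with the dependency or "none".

none

E → B, D lies within S2.
A → E lies within S1.
D, E → A: restricted closure across fragments reaches A.
C, D → A: restricted closure across fragments reaches A.
C → E lies within S2.
Every dependency is enforceable on the fragments, so the decomposition is dependency-preserving.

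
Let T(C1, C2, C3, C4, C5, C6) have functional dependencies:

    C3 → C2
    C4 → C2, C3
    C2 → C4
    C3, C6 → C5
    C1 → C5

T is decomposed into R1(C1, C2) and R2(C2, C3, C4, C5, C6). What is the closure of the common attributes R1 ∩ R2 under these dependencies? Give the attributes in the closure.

R1 ∩ R2 = {C2}.
C2 → C4 applies, adding C4
C4 → C2, C3 applies, adding C3
Closure: {C2, C3, C4}.

C2, C3, C4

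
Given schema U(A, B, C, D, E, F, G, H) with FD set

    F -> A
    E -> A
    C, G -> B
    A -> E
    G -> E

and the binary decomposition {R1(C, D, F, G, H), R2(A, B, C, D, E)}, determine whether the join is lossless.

No

Common attributes: R1 ∩ R2 = {C, D}.
No dependency enlarges {C, D}, so (C, D)⁺ = {C, D}.
The closure contains neither all of R1 = {C, D, F, G, H} nor all of R2 = {A, B, C, D, E}, so the common attributes are not a superkey of either fragment. The join is lossy.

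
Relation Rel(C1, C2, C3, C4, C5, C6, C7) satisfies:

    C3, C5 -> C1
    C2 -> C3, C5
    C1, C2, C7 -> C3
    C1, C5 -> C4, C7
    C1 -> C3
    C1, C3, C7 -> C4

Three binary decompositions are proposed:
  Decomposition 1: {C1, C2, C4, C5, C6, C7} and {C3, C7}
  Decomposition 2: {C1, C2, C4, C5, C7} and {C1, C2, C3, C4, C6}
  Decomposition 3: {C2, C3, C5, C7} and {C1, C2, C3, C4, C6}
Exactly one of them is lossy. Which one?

Decomposition 1: common = {C7}, closure = {C7} → lossy.
Decomposition 2: common = {C1, C2, C4}, closure = {C1, C2, C3, C4, C5, C7} → lossless.
Decomposition 3: common = {C2, C3}, closure = {C1, C2, C3, C4, C5, C7} → lossless.

Decomposition 1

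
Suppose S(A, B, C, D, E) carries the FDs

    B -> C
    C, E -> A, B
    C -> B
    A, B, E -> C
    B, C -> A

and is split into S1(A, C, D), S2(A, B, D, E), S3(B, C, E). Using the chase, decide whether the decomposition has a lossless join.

Yes

Chase test. Columns are A, B, C, D, E; row i has aⱼ where attribute j ∈ Si, else bᵢⱼ.
Initial tableau (one row per fragment):
  row 1: a1 b12 a3 a4 b15
  row 2: a1 a2 b23 a4 a5
  row 3: b31 a2 a3 b34 a5
Rows 2 and 3 agree on B; apply B→C and equate their C entries.
Rows 2 and 3 agree on C, E; apply C, E→A, B and equate their A, B entries.
Rows 1 and 2 agree on C; apply C→B and equate their B entries.
Row 2 is now all distinguished symbols — the join is lossless.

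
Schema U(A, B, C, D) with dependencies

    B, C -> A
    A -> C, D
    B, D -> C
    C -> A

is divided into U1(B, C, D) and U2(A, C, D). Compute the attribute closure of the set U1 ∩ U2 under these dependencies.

A, C, D

U1 ∩ U2 = {C, D}.
C → A applies, adding A
Closure: {A, C, D}.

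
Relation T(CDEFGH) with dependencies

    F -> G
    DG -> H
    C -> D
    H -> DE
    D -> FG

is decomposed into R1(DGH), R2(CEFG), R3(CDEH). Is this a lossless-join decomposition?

Chase test. Columns are CDEFGH; row i has aⱼ where attribute j ∈ Ri, else bᵢⱼ.
Initial tableau (one row per fragment):
  row 1: b11 a2 b13 b14 a5 a6
  row 2: a1 b22 a3 a4 a5 b26
  row 3: a1 a2 a3 b34 b35 a6
Rows 2 and 3 agree on C; apply C→D and equate their D entries.
Rows 1 and 3 agree on H; apply H→DE and equate their DE entries.
Rows 1 and 2 agree on D; apply D→FG and equate their FG entries.
Rows 1 and 3 agree on D; apply D→FG and equate their FG entries.
Rows 1 and 2 agree on DG; apply DG→H and equate their H entries.
Row 2 is now all distinguished symbols — the join is lossless.

Yes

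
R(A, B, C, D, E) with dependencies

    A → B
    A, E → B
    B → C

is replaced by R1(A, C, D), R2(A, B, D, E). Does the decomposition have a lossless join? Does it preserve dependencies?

lossless but not dependency-preserving

Lossless test: (A, D)⁺ = {A, B, C, D}, which contains all of one fragment — lossless.
Dependency preservation: the restricted closure of {B} across the fragments never reaches {C}, so B → C cannot be enforced without a join — not preserved.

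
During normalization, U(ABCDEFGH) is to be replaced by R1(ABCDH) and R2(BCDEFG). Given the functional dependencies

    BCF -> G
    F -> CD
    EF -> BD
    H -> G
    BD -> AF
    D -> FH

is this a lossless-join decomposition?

Yes

Common attributes: R1 ∩ R2 = {BCD}.
Closure of {BCD}: BD → AF applies, adding AF; D → FH applies, adding H; BCF → G applies, adding G. So (BCD)⁺ = {ABCDFGH}.
This closure contains every attribute of R1, so R1 ∩ R2 → R1. The join is lossless.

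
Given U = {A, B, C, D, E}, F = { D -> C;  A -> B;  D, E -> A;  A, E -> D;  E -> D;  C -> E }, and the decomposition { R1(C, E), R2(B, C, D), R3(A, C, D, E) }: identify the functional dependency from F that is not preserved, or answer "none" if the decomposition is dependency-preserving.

Check A → B: no single fragment contains all of {A, B}, and the restricted closure of {A} across the fragments never reaches {B}.
D → C is preserved.
D, E → A is preserved.
A, E → D is preserved.
E → D is preserved.
C → E is preserved.

A -> B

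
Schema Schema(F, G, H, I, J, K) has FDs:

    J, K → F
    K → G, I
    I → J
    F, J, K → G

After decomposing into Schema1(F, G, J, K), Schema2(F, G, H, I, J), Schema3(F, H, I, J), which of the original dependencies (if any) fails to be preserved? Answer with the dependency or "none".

Check K → G, I: no single fragment contains all of {G, I, K}, and the restricted closure of {K} across the fragments never reaches {G, I}.
J, K → F is preserved.
I → J is preserved.
F, J, K → G is preserved.

K → G, I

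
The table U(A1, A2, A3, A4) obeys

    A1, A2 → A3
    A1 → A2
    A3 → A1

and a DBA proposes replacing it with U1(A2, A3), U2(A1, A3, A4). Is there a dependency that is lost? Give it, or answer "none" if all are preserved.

none

A1, A2 → A3: restricted closure across fragments reaches A3.
A1 → A2: restricted closure across fragments reaches A2.
A3 → A1 lies within U2.
Every dependency is enforceable on the fragments, so the decomposition is dependency-preserving.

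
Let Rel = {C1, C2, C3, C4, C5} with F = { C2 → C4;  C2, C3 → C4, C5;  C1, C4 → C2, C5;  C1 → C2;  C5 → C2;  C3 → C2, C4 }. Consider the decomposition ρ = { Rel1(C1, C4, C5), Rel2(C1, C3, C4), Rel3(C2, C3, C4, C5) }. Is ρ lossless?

Chase test. Columns are C1, C2, C3, C4, C5; row i has aⱼ where attribute j ∈ Reli, else bᵢⱼ.
Initial tableau (one row per fragment):
  row 1: a1 b12 b13 a4 a5
  row 2: a1 b22 a3 a4 b25
  row 3: b31 a2 a3 a4 a5
Rows 1 and 2 agree on C1, C4; apply C1, C4→C2, C5 and equate their C2, C5 entries.
Rows 1 and 3 agree on C5; apply C5→C2 and equate their C2 entries.
Row 2 is now all distinguished symbols — the join is lossless.

Yes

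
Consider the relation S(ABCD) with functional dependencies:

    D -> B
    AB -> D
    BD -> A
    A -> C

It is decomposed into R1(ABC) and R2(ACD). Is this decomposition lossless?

No

Common attributes: R1 ∩ R2 = {AC}.
No dependency enlarges {AC}, so (AC)⁺ = {AC}.
The closure contains neither all of R1 = {ABC} nor all of R2 = {ACD}, so the common attributes are not a superkey of either fragment. The join is lossy.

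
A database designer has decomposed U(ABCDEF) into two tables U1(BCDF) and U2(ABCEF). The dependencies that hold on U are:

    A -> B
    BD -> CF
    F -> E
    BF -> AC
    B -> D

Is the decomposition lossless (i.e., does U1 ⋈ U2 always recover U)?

Yes

Common attributes: U1 ∩ U2 = {BCF}.
Closure of {BCF}: F → E applies, adding E; BF → AC applies, adding A; B → D applies, adding D. So (BCF)⁺ = {ABCDEF}.
This closure contains every attribute of U1, so U1 ∩ U2 → U1. The join is lossless.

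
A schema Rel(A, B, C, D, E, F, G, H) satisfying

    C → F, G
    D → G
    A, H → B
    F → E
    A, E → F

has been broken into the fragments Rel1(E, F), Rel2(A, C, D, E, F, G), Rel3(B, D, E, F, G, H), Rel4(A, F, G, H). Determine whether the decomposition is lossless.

Chase test. Columns are A, B, C, D, E, F, G, H; row i has aⱼ where attribute j ∈ Reli, else bᵢⱼ.
Initial tableau (one row per fragment):
  row 1: b11 b12 b13 b14 a5 a6 b17 b18
  row 2: a1 b22 a3 a4 a5 a6 a7 b28
  row 3: b31 a2 b33 a4 a5 a6 a7 a8
  row 4: a1 b42 b43 b44 b45 a6 a7 a8
Rows 1 and 4 agree on F; apply F→E and equate their E entries.
No row becomes fully distinguished — the join is lossy.

No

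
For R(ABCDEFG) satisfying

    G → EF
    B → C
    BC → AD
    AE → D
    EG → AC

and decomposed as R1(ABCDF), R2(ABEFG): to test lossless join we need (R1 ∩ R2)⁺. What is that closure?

ABCDF

R1 ∩ R2 = {ABF}.
B → C applies, adding C
BC → AD applies, adding D
Closure: {ABCDF}.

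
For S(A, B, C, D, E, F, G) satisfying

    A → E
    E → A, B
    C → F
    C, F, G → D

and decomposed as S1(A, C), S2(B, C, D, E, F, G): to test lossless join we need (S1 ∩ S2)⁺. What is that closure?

C, F

S1 ∩ S2 = {C}.
C → F applies, adding F
Closure: {C, F}.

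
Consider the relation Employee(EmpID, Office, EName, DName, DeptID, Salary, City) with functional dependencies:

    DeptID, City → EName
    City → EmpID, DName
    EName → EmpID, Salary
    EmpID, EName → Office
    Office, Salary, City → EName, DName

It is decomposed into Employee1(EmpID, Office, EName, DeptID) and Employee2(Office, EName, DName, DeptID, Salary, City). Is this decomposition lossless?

Common attributes: Employee1 ∩ Employee2 = {Office, EName, DeptID}.
Closure of {Office, EName, DeptID}: EName → EmpID, Salary applies, adding EmpID, Salary. So (Office, EName, DeptID)⁺ = {EmpID, Office, EName, DeptID, Salary}.
This closure contains every attribute of Employee1, so Employee1 ∩ Employee2 → Employee1. The join is lossless.

Yes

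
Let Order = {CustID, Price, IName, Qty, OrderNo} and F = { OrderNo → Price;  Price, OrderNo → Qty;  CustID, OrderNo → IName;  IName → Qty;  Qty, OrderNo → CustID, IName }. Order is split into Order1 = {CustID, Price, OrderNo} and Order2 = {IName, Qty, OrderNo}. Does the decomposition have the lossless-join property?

Common attributes: Order1 ∩ Order2 = {OrderNo}.
Closure of {OrderNo}: OrderNo → Price applies, adding Price; Price, OrderNo → Qty applies, adding Qty; Qty, OrderNo → CustID, IName applies, adding CustID, IName. So (OrderNo)⁺ = {CustID, Price, IName, Qty, OrderNo}.
This closure contains every attribute of Order1, so Order1 ∩ Order2 → Order1. The join is lossless.

Yes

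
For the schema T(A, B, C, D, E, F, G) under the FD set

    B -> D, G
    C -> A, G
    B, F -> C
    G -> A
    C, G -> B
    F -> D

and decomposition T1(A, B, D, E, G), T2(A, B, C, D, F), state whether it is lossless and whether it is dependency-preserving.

Lossless test: (A, B, D)⁺ = {A, B, D, G}, which is a superkey of neither fragment — lossy.
Dependency preservation: C → A, G; C, G → B are not contained in any single fragment, but the restricted closure of each left-hand side across the fragments still reaches the right-hand side; the remaining FDs each lie inside some fragment. All dependencies are preserved.

lossy but dependency-preserving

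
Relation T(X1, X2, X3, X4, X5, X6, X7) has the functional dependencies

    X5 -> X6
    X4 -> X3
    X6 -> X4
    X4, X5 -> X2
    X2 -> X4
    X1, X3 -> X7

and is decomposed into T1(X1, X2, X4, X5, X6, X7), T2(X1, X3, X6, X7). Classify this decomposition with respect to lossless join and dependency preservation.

lossless but not dependency-preserving

Lossless test: (X1, X6, X7)⁺ = {X1, X3, X4, X6, X7}, which contains all of one fragment — lossless.
Dependency preservation: the restricted closure of {X4} across the fragments never reaches {X3}, so X4 → X3 cannot be enforced without a join — not preserved.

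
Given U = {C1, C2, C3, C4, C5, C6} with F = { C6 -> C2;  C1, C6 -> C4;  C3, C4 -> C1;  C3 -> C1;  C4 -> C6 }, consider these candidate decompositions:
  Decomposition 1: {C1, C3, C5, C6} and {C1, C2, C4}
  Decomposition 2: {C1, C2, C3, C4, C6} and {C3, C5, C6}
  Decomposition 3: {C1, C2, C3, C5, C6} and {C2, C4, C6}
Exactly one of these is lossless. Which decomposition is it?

Decomposition 1: common = {C1}, closure = {C1} → lossy.
Decomposition 2: common = {C3, C6}, closure = {C1, C2, C3, C4, C6} → lossless.
Decomposition 3: common = {C2, C6}, closure = {C2, C6} → lossy.

Decomposition 2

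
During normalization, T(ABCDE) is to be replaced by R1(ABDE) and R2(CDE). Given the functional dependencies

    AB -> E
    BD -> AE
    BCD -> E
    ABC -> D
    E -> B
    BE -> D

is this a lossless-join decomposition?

Yes

Common attributes: R1 ∩ R2 = {DE}.
Closure of {DE}: E → B applies, adding B; BD → AE applies, adding A. So (DE)⁺ = {ABDE}.
This closure contains every attribute of R1, so R1 ∩ R2 → R1. The join is lossless.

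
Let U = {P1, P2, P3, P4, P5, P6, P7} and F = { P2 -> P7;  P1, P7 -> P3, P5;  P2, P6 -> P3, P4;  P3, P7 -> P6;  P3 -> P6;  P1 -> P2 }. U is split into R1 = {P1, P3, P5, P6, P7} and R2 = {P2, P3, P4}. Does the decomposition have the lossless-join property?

No

Common attributes: R1 ∩ R2 = {P3}.
Closure of {P3}: P3 → P6 applies, adding P6. So (P3)⁺ = {P3, P6}.
The closure contains neither all of R1 = {P1, P3, P5, P6, P7} nor all of R2 = {P2, P3, P4}, so the common attributes are not a superkey of either fragment. The join is lossy.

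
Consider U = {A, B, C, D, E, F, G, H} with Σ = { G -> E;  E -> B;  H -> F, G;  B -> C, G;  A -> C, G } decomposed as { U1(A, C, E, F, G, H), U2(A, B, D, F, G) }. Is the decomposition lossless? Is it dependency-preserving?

lossy but dependency-preserving

Lossless test: (A, F, G)⁺ = {A, B, C, E, F, G}, which is a superkey of neither fragment — lossy.
Dependency preservation: E → B; B → C, G are not contained in any single fragment, but the restricted closure of each left-hand side across the fragments still reaches the right-hand side; the remaining FDs each lie inside some fragment. All dependencies are preserved.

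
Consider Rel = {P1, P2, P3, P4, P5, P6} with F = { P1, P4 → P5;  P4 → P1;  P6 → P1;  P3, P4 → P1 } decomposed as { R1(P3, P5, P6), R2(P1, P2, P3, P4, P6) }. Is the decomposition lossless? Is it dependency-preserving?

Lossless test: (P3, P6)⁺ = {P1, P3, P6}, which is a superkey of neither fragment — lossy.
Dependency preservation: the restricted closure of {P1, P4} across the fragments never reaches {P5}, so P1, P4 → P5 cannot be enforced without a join — not preserved.

lossy and not dependency-preserving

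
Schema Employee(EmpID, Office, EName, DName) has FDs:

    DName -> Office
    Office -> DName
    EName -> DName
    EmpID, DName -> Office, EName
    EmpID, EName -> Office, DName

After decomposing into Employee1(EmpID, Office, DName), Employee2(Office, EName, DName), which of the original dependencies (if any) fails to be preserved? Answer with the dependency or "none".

EmpID, DName -> Office, EName

Check EmpID, DName → Office, EName: no single fragment contains all of {EmpID, Office, EName, DName}, and the restricted closure of {EmpID, DName} across the fragments never reaches {Office, EName}.
DName → Office is preserved.
Office → DName is preserved.
EName → DName is preserved.
EmpID, EName → Office, DName is preserved.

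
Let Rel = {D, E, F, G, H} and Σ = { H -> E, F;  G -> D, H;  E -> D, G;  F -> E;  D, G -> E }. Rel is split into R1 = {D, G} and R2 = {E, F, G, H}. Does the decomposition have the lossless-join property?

Common attributes: R1 ∩ R2 = {G}.
Closure of {G}: G → D, H applies, adding D, H; D, G → E applies, adding E; H → E, F applies, adding F. So (G)⁺ = {D, E, F, G, H}.
This closure contains every attribute of R1, so R1 ∩ R2 → R1. The join is lossless.

Yes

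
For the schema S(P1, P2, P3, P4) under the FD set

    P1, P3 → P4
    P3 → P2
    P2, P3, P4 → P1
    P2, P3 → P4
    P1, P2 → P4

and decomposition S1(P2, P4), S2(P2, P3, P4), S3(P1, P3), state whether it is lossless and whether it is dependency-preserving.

lossless but not dependency-preserving

Lossless test (chase): Rows 2 and 3 agree on P3; apply P3→P2 and equate their P2 entries. Rows 2 and 3 agree on P2, P3; apply P2, P3→P4 and equate their P4 entries. Rows 2 and 3 agree on P2, P3, P4; apply P2, P3, P4→P1 and equate their P1 entries. Row 2 is now all distinguished symbols — the join is lossless.
Dependency preservation: the restricted closure of {P1, P2} across the fragments never reaches {P4}, so P1, P2 → P4 cannot be enforced without a join — not preserved.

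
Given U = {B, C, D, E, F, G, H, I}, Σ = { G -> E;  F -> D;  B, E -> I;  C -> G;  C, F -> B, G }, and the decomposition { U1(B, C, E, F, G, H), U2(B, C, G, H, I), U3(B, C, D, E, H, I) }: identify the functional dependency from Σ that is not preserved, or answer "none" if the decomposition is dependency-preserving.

Check F → D: no single fragment contains all of {D, F}, and the restricted closure of {F} across the fragments never reaches {D}.
G → E is preserved.
B, E → I is preserved.
C → G is preserved.
C, F → B, G is preserved.

F -> D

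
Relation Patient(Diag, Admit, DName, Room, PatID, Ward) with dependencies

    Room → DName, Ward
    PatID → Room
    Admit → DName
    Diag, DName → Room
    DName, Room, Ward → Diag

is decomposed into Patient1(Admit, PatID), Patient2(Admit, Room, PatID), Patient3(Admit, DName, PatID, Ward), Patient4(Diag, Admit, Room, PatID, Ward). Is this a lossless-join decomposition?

Yes

Chase test. Columns are Diag, Admit, DName, Room, PatID, Ward; row i has aⱼ where attribute j ∈ Patienti, else bᵢⱼ.
Initial tableau (one row per fragment):
  row 1: b11 a2 b13 b14 a5 b16
  row 2: b21 a2 b23 a4 a5 b26
  row 3: b31 a2 a3 b34 a5 a6
  row 4: a1 a2 b43 a4 a5 a6
Rows 2 and 4 agree on Room; apply Room→DName, Ward and equate their DName, Ward entries.
Rows 1 and 2 agree on PatID; apply PatID→Room and equate their Room entries.
Rows 1 and 3 agree on PatID; apply PatID→Room and equate their Room entries.
Rows 1 and 2 agree on Admit; apply Admit→DName and equate their DName entries.
Rows 1 and 3 agree on Admit; apply Admit→DName and equate their DName entries.
Rows 2 and 3 agree on DName, Room, Ward; apply DName, Room, Ward→Diag and equate their Diag entries.
Rows 2 and 4 agree on DName, Room, Ward; apply DName, Room, Ward→Diag and equate their Diag entries.
Rows 1 and 2 agree on Room; apply Room→DName, Ward and equate their DName, Ward entries.
Rows 1 and 2 agree on DName, Room, Ward; apply DName, Room, Ward→Diag and equate their Diag entries.
Row 1 is now all distinguished symbols — the join is lossless.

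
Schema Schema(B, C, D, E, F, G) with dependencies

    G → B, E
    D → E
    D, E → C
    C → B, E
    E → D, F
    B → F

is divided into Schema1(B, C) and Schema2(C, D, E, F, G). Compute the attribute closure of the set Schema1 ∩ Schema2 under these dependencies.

Schema1 ∩ Schema2 = {C}.
C → B, E applies, adding B, E
E → D, F applies, adding D, F
Closure: {B, C, D, E, F}.

B, C, D, E, F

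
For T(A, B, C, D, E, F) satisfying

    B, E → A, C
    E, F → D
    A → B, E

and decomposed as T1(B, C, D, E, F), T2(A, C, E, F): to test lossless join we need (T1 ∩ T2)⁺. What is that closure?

C, D, E, F

T1 ∩ T2 = {C, E, F}.
E, F → D applies, adding D
Closure: {C, D, E, F}.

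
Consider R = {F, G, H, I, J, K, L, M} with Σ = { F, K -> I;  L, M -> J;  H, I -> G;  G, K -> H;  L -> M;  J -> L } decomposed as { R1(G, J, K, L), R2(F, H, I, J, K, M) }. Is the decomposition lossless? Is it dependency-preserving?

lossy and not dependency-preserving

Lossless test: (J, K)⁺ = {J, K, L, M}, which is a superkey of neither fragment — lossy.
Dependency preservation: the restricted closure of {H, I} across the fragments never reaches {G}, so H, I → G cannot be enforced without a join — not preserved.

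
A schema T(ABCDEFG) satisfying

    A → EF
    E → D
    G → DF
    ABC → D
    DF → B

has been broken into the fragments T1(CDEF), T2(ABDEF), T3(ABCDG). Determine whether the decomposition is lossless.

Yes

Chase test. Columns are ABCDEFG; row i has aⱼ where attribute j ∈ Ti, else bᵢⱼ.
Initial tableau (one row per fragment):
  row 1: b11 b12 a3 a4 a5 a6 b17
  row 2: a1 a2 b23 a4 a5 a6 b27
  row 3: a1 a2 a3 a4 b35 b36 a7
Rows 2 and 3 agree on A; apply A→EF and equate their EF entries.
Rows 1 and 2 agree on DF; apply DF→B and equate their B entries.
Row 3 is now all distinguished symbols — the join is lossless.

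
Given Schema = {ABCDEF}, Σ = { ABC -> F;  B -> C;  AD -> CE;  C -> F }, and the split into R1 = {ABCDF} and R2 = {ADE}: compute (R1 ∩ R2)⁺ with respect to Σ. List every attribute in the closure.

R1 ∩ R2 = {AD}.
AD → CE applies, adding CE
C → F applies, adding F
Closure: {ACDEF}.

ACDEF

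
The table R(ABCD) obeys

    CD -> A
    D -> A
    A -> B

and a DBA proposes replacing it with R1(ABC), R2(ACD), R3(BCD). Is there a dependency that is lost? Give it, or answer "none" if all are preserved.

none

CD → A lies within R2.
D → A lies within R2.
A → B lies within R1.
Every dependency is enforceable on the fragments, so the decomposition is dependency-preserving.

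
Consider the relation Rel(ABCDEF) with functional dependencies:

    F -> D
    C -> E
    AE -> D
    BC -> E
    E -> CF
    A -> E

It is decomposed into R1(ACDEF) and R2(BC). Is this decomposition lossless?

No

Common attributes: R1 ∩ R2 = {C}.
Closure of {C}: C → E applies, adding E; E → CF applies, adding F; F → D applies, adding D. So (C)⁺ = {CDEF}.
The closure contains neither all of R1 = {ACDEF} nor all of R2 = {BC}, so the common attributes are not a superkey of either fragment. The join is lossy.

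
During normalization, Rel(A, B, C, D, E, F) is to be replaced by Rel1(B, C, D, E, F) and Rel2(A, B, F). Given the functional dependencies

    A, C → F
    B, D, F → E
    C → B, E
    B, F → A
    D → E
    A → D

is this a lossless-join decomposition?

Yes

Common attributes: Rel1 ∩ Rel2 = {B, F}.
Closure of {B, F}: B, F → A applies, adding A; A → D applies, adding D; B, D, F → E applies, adding E. So (B, F)⁺ = {A, B, D, E, F}.
This closure contains every attribute of Rel2, so Rel1 ∩ Rel2 → Rel2. The join is lossless.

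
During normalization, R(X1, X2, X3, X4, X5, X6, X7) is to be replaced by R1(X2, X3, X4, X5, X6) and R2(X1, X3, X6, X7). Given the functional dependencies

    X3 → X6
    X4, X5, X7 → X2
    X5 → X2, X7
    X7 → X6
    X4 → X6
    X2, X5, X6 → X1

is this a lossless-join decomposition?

No

Common attributes: R1 ∩ R2 = {X3, X6}.
No dependency enlarges {X3, X6}, so (X3, X6)⁺ = {X3, X6}.
The closure contains neither all of R1 = {X2, X3, X4, X5, X6} nor all of R2 = {X1, X3, X6, X7}, so the common attributes are not a superkey of either fragment. The join is lossy.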